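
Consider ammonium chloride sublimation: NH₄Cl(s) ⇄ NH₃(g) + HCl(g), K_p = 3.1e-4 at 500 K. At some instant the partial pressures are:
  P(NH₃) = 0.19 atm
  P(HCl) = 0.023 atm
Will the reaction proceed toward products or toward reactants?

toward reactants

(NH₄Cl is a pure solid — omitted from Q_p.)
Q_p = P(NH₃)·P(HCl) = (0.19)·(0.023) = 0.0044
Q_p = 0.0044 > K_p = 3.1e-4, so the reverse reaction proceeds.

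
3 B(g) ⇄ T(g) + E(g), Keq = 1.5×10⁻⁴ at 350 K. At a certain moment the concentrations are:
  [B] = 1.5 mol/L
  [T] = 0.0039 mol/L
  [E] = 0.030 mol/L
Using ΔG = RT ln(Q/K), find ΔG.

Q = [T]·[E] / [B]³ = (0.0039)·(0.030) / (1.5)³ = 3.47×10⁻⁵
ΔG = RT ln(Q/Keq) = (8.314 J mol⁻¹ K⁻¹)(350 K) × ln(3.47×10⁻⁵/1.5×10⁻⁴)
   = (2.910 kJ/mol)(-1.464) = -4.26 kJ/mol
ΔG < 0, so the forward reaction is spontaneous (proceeds forward).

ΔG = -4.26 kJ/mol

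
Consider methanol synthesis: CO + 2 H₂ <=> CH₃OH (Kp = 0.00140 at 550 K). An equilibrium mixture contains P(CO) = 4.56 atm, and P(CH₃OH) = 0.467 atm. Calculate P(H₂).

At equilibrium, Kp = P(CH₃OH) / (P(CO)·P(H₂)²) = 0.00140.
(0.467) / ((4.56)·(P(H₂))²) = 0.00140
P(H₂)² = 73.2 ⇒ P(H₂) = 8.55 atm

P(H₂) = 8.55 atm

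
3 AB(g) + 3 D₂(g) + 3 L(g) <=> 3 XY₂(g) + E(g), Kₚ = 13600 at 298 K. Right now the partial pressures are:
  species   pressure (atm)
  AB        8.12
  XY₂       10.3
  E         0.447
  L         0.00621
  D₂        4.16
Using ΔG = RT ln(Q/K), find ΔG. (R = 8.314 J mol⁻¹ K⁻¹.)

ΔG = 3.37 kJ/mol

Qₚ = P(XY₂)³·P(E) / (P(AB)³·P(D₂)³·P(L)³) = (10.3)³·(0.447) / ((8.12)³·(4.16)³·(0.00621)³) = 52900
ΔG = RT ln(Qₚ/Kₚ) = (8.314 J mol⁻¹ K⁻¹)(298 K) × ln(52900/13600)
   = (2.478 kJ/mol)(1.358) = 3.37 kJ/mol
ΔG > 0, so the forward reaction is non-spontaneous (proceeds in reverse).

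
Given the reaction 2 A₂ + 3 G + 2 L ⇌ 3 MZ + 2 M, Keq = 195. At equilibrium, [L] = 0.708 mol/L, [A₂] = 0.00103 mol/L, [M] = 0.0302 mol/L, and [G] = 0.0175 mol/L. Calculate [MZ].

[MZ] = 0.00848 mol/L

At equilibrium, Keq = [MZ]³·[M]² / ([A₂]²·[G]³·[L]²) = 195.
([MZ])³·(0.0302)² / ((0.00103)²·(0.0175)³·(0.708)²) = 195
[MZ]³ = 6.09×10⁻⁷ ⇒ [MZ] = 0.00848 mol/L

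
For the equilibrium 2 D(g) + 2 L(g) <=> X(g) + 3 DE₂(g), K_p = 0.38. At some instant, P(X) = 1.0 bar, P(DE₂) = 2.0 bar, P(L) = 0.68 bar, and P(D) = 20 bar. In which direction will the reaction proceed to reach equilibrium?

to the right

Q_p = P(X)·P(DE₂)³ / (P(D)²·P(L)²) = (1.0)·(2.0)³ / ((20)²·(0.68)²) = 0.043
Q_p = 0.043 < K_p = 0.38, so the forward reaction proceeds.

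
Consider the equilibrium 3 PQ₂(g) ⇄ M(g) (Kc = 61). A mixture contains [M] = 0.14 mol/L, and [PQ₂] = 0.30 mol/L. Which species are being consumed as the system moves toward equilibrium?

Qc = [M] / [PQ₂]³ = (0.14) / (0.30)³ = 5.2
Qc = 5.2 < Kc = 61: net forward reaction.

PQ₂ (reactants)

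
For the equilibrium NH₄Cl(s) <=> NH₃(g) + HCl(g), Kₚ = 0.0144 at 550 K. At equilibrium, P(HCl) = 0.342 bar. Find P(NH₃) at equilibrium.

P(NH₃) = 0.0421 bar

(NH₄Cl is a pure solid — omitted from Kₚ.)
At equilibrium, Kₚ = P(NH₃)·P(HCl) = 0.0144.
(P(NH₃))·(0.342) = 0.0144
P(NH₃) = 0.0421 bar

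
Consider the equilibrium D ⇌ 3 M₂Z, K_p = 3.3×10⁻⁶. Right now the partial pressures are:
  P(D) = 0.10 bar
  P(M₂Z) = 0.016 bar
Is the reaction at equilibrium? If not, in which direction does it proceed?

Q_p = P(M₂Z)³ / P(D) = (0.016)³ / (0.10) = 4.1×10⁻⁵
Q_p = 4.1×10⁻⁵ > K_p = 3.3×10⁻⁶, so the reverse reaction proceeds.

toward reactants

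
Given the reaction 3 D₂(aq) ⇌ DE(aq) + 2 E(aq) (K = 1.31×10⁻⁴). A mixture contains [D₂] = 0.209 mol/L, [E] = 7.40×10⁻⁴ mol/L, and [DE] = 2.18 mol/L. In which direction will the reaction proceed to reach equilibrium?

neither direction; the system is at equilibrium

Q = [DE]·[E]² / [D₂]³ = (2.18)·(7.40×10⁻⁴)² / (0.209)³ = 1.31×10⁻⁴
Q = 1.31×10⁻⁴ = K, so the system is already at equilibrium.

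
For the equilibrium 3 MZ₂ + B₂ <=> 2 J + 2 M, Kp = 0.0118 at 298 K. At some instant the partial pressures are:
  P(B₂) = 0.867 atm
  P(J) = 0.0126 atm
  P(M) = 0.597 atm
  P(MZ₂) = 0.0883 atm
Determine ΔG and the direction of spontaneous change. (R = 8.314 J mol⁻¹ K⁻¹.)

ΔG = 5.16 kJ/mol; the forward reaction is non-spontaneous

Qp = P(J)²·P(M)² / (P(MZ₂)³·P(B₂)) = (0.0126)²·(0.597)² / ((0.0883)³·(0.867)) = 0.0948
ΔG = RT ln(Qp/Kp) = (8.314 J mol⁻¹ K⁻¹)(298 K) × ln(0.0948/0.0118)
   = (2.478 kJ/mol)(2.084) = 5.16 kJ/mol
ΔG > 0, so the forward reaction is non-spontaneous (proceeds in reverse).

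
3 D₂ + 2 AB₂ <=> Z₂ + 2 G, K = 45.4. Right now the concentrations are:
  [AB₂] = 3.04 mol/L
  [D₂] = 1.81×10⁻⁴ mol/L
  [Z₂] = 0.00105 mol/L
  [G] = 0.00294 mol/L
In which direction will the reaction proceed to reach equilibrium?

toward reactants

Q = [Z₂]·[G]² / ([D₂]³·[AB₂]²) = (0.00105)·(0.00294)² / ((1.81×10⁻⁴)³·(3.04)²) = 166
Q = 166 > K = 45.4, so the reverse reaction proceeds.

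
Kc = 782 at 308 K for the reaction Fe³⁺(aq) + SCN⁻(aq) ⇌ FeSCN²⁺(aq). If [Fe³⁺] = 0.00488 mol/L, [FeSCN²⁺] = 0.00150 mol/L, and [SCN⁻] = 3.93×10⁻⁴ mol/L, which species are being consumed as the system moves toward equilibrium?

Qc = [FeSCN²⁺] / ([Fe³⁺]·[SCN⁻]) = (0.00150) / ((0.00488)·(3.93×10⁻⁴)) = 782
Qc = 782 = Kc; the system is at equilibrium.

none (at equilibrium)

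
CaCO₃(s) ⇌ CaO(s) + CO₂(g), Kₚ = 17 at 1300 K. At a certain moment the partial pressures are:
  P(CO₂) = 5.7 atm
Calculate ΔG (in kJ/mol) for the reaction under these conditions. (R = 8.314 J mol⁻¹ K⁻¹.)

ΔG = -11.8 kJ/mol

(CaCO₃, CaO are pure solids — omitted from Qₚ.)
Qₚ = P(CO₂) = 5.70
ΔG = RT ln(Qₚ/Kₚ) = (8.314 J mol⁻¹ K⁻¹)(1300 K) × ln(5.70/17)
   = (10.81 kJ/mol)(-1.093) = -11.8 kJ/mol
ΔG < 0, so the forward reaction is spontaneous (proceeds forward).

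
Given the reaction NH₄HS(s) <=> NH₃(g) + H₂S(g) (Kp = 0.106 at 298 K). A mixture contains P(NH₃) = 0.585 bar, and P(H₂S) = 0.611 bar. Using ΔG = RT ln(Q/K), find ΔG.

ΔG = 3.01 kJ/mol

(NH₄HS is a pure solid — omitted from Qp.)
Qp = P(NH₃)·P(H₂S) = (0.585)·(0.611) = 0.357
ΔG = RT ln(Qp/Kp) = (8.314 J mol⁻¹ K⁻¹)(298 K) × ln(0.357/0.106)
   = (2.478 kJ/mol)(1.214) = 3.01 kJ/mol
ΔG > 0, so the forward reaction is non-spontaneous (proceeds in reverse).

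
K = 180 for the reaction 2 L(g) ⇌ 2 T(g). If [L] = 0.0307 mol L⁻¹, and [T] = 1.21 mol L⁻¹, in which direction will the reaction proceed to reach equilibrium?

reverse (toward reactants)

Q = [T]² / [L]² = (1.21)² / (0.0307)² = 1550
Q = 1550 > K = 180, so the reverse reaction proceeds.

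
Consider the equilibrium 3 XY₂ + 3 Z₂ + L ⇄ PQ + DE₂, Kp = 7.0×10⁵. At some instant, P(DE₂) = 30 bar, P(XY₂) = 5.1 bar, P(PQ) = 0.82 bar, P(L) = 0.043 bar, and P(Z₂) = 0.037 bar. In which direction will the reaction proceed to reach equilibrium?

in the forward direction

Qp = P(PQ)·P(DE₂) / (P(XY₂)³·P(Z₂)³·P(L)) = (0.82)·(30) / ((5.1)³·(0.037)³·(0.043)) = 85000
Qp = 85000 < Kp = 7.0×10⁵, so the forward reaction proceeds.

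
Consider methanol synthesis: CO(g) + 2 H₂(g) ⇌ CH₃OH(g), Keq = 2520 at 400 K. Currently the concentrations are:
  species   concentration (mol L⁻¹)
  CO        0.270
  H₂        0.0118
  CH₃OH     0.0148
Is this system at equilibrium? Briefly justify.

no; Q < K, reaction proceeds forward

Q = [CH₃OH] / ([CO]·[H₂]²) = (0.0148) / ((0.270)·(0.0118)²) = 394
Q = 394 < Keq = 2520: net forward reaction.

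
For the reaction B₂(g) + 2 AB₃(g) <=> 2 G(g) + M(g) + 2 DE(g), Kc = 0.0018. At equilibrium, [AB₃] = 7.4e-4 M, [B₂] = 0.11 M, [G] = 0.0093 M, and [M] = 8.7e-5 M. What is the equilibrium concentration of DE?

At equilibrium, Kc = [G]²·[M]·[DE]² / ([B₂]·[AB₃]²) = 0.0018.
(0.0093)²·(8.7e-5)·([DE])² / ((0.11)·(7.4e-4)²) = 0.0018
[DE]² = 0.0144 ⇒ [DE] = 0.12 M

[DE] = 0.12 M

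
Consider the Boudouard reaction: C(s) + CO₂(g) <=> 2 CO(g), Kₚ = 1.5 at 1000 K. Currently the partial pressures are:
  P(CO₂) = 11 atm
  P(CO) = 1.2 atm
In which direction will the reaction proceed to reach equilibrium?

(C is a pure solid — omitted from Qₚ.)
Qₚ = P(CO)² / P(CO₂) = (1.2)² / (11) = 0.13
Qₚ = 0.13 < Kₚ = 1.5, so the forward reaction proceeds.

forward (toward products)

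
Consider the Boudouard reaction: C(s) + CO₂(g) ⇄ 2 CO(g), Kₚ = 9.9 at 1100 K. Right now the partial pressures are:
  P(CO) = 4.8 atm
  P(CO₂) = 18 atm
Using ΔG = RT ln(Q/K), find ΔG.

(C is a pure solid — omitted from Qₚ.)
Qₚ = P(CO)² / P(CO₂) = (4.8)² / (18) = 1.28
ΔG = RT ln(Qₚ/Kₚ) = (8.314 J mol⁻¹ K⁻¹)(1100 K) × ln(1.28/9.9)
   = (9.145 kJ/mol)(-2.046) = -18.7 kJ/mol
ΔG < 0, so the forward reaction is spontaneous (proceeds forward).

ΔG = -18.7 kJ/mol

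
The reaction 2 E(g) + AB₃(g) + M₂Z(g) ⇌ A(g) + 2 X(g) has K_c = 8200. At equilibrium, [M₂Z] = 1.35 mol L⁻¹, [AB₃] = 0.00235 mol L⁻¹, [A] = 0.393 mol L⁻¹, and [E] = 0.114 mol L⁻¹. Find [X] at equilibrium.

At equilibrium, K_c = [A]·[X]² / ([E]²·[AB₃]·[M₂Z]) = 8200.
(0.393)·([X])² / ((0.114)²·(0.00235)·(1.35)) = 8200
[X]² = 0.860 ⇒ [X] = 0.928 mol L⁻¹

[X] = 0.928 mol L⁻¹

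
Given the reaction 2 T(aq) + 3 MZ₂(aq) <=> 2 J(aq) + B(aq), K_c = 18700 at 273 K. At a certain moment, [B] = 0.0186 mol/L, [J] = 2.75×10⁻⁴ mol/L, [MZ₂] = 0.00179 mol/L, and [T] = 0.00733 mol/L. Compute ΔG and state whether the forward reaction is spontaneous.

Q_c = [J]²·[B] / ([T]²·[MZ₂]³) = (2.75×10⁻⁴)²·(0.0186) / ((0.00733)²·(0.00179)³) = 4560
ΔG = RT ln(Q_c/K_c) = (8.314 J mol⁻¹ K⁻¹)(273 K) × ln(4560/18700)
   = (2.270 kJ/mol)(-1.411) = -3.20 kJ/mol
ΔG < 0, so the forward reaction is spontaneous (proceeds forward).

ΔG = -3.20 kJ/mol; the forward reaction is spontaneous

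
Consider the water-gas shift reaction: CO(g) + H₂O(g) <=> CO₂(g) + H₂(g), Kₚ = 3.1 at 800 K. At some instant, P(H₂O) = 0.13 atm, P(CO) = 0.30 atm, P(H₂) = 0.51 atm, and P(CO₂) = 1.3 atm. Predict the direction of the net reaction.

Qₚ = P(CO₂)·P(H₂) / (P(CO)·P(H₂O)) = (1.3)·(0.51) / ((0.30)·(0.13)) = 17
Qₚ = 17 > Kₚ = 3.1, so the reverse reaction proceeds.

in the reverse direction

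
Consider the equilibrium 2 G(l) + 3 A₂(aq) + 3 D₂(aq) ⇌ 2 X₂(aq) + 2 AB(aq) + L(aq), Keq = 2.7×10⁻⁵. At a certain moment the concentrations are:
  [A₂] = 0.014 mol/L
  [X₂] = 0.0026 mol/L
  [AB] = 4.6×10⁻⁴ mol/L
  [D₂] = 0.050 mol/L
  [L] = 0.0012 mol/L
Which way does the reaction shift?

(G is a pure liquid — omitted from Q.)
Q = [X₂]²·[AB]²·[L] / ([A₂]³·[D₂]³) = (0.0026)²·(4.6×10⁻⁴)²·(0.0012) / ((0.014)³·(0.050)³) = 5.0×10⁻⁶
Q = 5.0×10⁻⁶ < Keq = 2.7×10⁻⁵, so the forward reaction proceeds.

toward products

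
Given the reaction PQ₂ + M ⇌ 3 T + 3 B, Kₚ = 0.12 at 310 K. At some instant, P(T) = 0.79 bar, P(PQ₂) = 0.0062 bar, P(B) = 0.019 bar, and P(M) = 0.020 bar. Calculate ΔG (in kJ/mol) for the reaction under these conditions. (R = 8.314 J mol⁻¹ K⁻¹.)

ΔG = -3.82 kJ/mol

Qₚ = P(T)³·P(B)³ / (P(PQ₂)·P(M)) = (0.79)³·(0.019)³ / ((0.0062)·(0.020)) = 0.0273
ΔG = RT ln(Qₚ/Kₚ) = (8.314 J mol⁻¹ K⁻¹)(310 K) × ln(0.0273/0.12)
   = (2.577 kJ/mol)(-1.481) = -3.82 kJ/mol
ΔG < 0, so the forward reaction is spontaneous (proceeds forward).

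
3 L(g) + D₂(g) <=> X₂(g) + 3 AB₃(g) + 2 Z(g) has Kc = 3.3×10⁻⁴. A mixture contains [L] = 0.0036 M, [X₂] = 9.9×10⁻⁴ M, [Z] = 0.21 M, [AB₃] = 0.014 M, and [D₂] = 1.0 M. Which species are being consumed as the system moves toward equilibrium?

Qc = [X₂]·[AB₃]³·[Z]² / ([L]³·[D₂]) = (9.9×10⁻⁴)·(0.014)³·(0.21)² / ((0.0036)³·(1.0)) = 0.0026
Qc = 0.0026 > Kc = 3.3×10⁻⁴: net reverse reaction.

X₂, AB₃, Z (products)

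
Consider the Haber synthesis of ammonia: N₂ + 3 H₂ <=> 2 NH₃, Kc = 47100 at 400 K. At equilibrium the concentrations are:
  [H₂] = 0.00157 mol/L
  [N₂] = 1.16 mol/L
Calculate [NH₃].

[NH₃] = 0.0145 mol/L

At equilibrium, Kc = [NH₃]² / ([N₂]·[H₂]³) = 47100.
([NH₃])² / ((1.16)·(0.00157)³) = 47100
[NH₃]² = 2.11×10⁻⁴ ⇒ [NH₃] = 0.0145 mol/L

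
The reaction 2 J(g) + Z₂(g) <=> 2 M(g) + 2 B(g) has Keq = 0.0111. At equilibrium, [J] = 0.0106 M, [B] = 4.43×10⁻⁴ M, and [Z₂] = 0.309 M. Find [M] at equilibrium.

[M] = 1.40 M

At equilibrium, Keq = [M]²·[B]² / ([J]²·[Z₂]) = 0.0111.
([M])²·(4.43×10⁻⁴)² / ((0.0106)²·(0.309)) = 0.0111
[M]² = 1.96 ⇒ [M] = 1.40 M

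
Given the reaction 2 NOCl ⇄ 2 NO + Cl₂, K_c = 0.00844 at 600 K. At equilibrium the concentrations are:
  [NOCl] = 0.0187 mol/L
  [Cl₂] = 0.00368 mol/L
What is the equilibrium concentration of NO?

At equilibrium, K_c = [NO]²·[Cl₂] / [NOCl]² = 0.00844.
([NO])²·(0.00368) / (0.0187)² = 0.00844
[NO]² = 8.02e-4 ⇒ [NO] = 0.0283 mol/L

[NO] = 0.0283 mol/L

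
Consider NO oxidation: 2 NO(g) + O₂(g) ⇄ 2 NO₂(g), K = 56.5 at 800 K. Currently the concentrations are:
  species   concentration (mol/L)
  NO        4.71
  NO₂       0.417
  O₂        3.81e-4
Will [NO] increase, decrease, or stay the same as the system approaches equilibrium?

Q = [NO₂]² / ([NO]²·[O₂]) = (0.417)² / ((4.71)²·(3.81e-4)) = 20.6
Q = 20.6 < K = 56.5: net forward reaction.
NO is a reactant, so it decreases.

decrease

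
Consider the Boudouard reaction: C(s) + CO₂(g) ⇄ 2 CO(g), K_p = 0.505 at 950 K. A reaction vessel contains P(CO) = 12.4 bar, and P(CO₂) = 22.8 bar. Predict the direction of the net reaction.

to the left

(C is a pure solid — omitted from Q_p.)
Q_p = P(CO)² / P(CO₂) = (12.4)² / (22.8) = 6.74
Q_p = 6.74 > K_p = 0.505, so the reverse reaction proceeds.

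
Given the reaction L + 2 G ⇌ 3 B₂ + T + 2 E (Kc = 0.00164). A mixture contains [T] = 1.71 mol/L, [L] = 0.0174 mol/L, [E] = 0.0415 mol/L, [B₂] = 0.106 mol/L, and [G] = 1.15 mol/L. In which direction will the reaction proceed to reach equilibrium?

Qc = [B₂]³·[T]·[E]² / ([L]·[G]²) = (0.106)³·(1.71)·(0.0415)² / ((0.0174)·(1.15)²) = 1.52e-4
Qc = 1.52e-4 < Kc = 0.00164, so the forward reaction proceeds.

in the forward direction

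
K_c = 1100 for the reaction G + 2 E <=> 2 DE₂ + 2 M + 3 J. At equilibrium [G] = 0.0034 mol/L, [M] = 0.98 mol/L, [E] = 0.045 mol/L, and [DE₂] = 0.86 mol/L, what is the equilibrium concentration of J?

[J] = 0.22 mol/L

At equilibrium, K_c = [DE₂]²·[M]²·[J]³ / ([G]·[E]²) = 1100.
(0.86)²·(0.98)²·([J])³ / ((0.0034)·(0.045)²) = 1100
[J]³ = 0.0107 ⇒ [J] = 0.22 mol/L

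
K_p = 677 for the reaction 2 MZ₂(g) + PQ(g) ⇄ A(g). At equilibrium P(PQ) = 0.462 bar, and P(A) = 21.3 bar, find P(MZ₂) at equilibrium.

At equilibrium, K_p = P(A) / (P(MZ₂)²·P(PQ)) = 677.
(21.3) / ((P(MZ₂))²·(0.462)) = 677
P(MZ₂)² = 0.0681 ⇒ P(MZ₂) = 0.261 bar

P(MZ₂) = 0.261 bar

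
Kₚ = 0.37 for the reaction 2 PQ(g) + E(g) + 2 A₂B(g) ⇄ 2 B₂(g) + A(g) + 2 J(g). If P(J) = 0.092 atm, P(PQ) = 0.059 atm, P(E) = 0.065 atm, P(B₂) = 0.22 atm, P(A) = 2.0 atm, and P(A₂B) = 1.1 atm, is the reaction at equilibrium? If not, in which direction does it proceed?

reverse (toward reactants)

Qₚ = P(B₂)²·P(A)·P(J)² / (P(PQ)²·P(E)·P(A₂B)²) = (0.22)²·(2.0)·(0.092)² / ((0.059)²·(0.065)·(1.1)²) = 3.0
Qₚ = 3.0 > Kₚ = 0.37, so the reverse reaction proceeds.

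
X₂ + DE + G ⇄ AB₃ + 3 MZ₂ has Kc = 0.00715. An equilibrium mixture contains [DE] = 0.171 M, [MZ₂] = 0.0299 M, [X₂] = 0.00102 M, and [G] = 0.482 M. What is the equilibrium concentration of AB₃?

[AB₃] = 0.0225 M

At equilibrium, Kc = [AB₃]·[MZ₂]³ / ([X₂]·[DE]·[G]) = 0.00715.
([AB₃])·(0.0299)³ / ((0.00102)·(0.171)·(0.482)) = 0.00715
[AB₃] = 0.0225 M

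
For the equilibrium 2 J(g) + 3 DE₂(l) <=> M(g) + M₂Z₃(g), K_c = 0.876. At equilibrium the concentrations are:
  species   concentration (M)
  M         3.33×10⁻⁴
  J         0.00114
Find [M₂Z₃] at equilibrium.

[M₂Z₃] = 0.00342 M

(DE₂ is a pure liquid — omitted from K_c.)
At equilibrium, K_c = [M]·[M₂Z₃] / [J]² = 0.876.
(3.33×10⁻⁴)·([M₂Z₃]) / (0.00114)² = 0.876
[M₂Z₃] = 0.00342 M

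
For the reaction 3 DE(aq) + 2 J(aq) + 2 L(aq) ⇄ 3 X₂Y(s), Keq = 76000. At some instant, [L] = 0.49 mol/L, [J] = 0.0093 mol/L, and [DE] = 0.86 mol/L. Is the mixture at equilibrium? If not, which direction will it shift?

yes, at equilibrium

(X₂Y is a pure solid — omitted from Q.)
Q = 1 / ([DE]³·[J]²·[L]²) = 1 / ((0.86)³·(0.0093)²·(0.49)²) = 76000
Q = 76000 = Keq; the system is at equilibrium.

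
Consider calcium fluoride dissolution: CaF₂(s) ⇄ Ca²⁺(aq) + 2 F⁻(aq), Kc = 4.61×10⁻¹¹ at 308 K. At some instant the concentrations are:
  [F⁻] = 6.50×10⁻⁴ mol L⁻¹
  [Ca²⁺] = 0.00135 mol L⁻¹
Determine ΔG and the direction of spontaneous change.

ΔG = 6.44 kJ/mol; the forward reaction is non-spontaneous

(CaF₂ is a pure solid — omitted from Qc.)
Qc = [Ca²⁺]·[F⁻]² = (0.00135)·(6.50×10⁻⁴)² = 5.70×10⁻¹⁰
ΔG = RT ln(Qc/Kc) = (8.314 J mol⁻¹ K⁻¹)(308 K) × ln(5.70×10⁻¹⁰/4.61×10⁻¹¹)
   = (2.561 kJ/mol)(2.515) = 6.44 kJ/mol
ΔG > 0, so the forward reaction is non-spontaneous (proceeds in reverse).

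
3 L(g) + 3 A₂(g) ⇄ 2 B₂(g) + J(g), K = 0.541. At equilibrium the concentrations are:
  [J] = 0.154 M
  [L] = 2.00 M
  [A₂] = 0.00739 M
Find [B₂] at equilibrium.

[B₂] = 0.00337 M

At equilibrium, K = [B₂]²·[J] / ([L]³·[A₂]³) = 0.541.
([B₂])²·(0.154) / ((2.00)³·(0.00739)³) = 0.541
[B₂]² = 1.13×10⁻⁵ ⇒ [B₂] = 0.00337 M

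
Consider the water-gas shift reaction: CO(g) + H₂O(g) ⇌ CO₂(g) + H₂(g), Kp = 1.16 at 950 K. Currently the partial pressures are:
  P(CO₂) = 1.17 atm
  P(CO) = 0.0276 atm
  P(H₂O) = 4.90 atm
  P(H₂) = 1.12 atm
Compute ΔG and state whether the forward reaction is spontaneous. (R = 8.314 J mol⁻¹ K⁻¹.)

Qp = P(CO₂)·P(H₂) / (P(CO)·P(H₂O)) = (1.17)·(1.12) / ((0.0276)·(4.90)) = 9.69
ΔG = RT ln(Qp/Kp) = (8.314 J mol⁻¹ K⁻¹)(950 K) × ln(9.69/1.16)
   = (7.898 kJ/mol)(2.123) = 16.8 kJ/mol
ΔG > 0, so the forward reaction is non-spontaneous (proceeds in reverse).

ΔG = 16.8 kJ/mol; the forward reaction is non-spontaneous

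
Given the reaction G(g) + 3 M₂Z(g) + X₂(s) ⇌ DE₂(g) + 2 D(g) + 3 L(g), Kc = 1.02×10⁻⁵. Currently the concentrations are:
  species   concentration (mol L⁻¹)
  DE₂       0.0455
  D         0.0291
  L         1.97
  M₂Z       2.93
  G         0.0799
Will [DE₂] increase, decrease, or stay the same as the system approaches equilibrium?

decrease

(X₂ is a pure solid — omitted from Qc.)
Qc = [DE₂]·[D]²·[L]³ / ([G]·[M₂Z]³) = (0.0455)·(0.0291)²·(1.97)³ / ((0.0799)·(2.93)³) = 1.47×10⁻⁴
Qc = 1.47×10⁻⁴ > Kc = 1.02×10⁻⁵: net reverse reaction.
DE₂ is a product, so it decreases.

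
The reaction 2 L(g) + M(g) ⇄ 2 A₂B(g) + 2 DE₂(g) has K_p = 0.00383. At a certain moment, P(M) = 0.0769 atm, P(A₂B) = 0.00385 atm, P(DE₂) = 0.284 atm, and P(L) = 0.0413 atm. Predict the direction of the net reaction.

Q_p = P(A₂B)²·P(DE₂)² / (P(L)²·P(M)) = (0.00385)²·(0.284)² / ((0.0413)²·(0.0769)) = 0.00911
Q_p = 0.00911 > K_p = 0.00383, so the reverse reaction proceeds.

toward reactants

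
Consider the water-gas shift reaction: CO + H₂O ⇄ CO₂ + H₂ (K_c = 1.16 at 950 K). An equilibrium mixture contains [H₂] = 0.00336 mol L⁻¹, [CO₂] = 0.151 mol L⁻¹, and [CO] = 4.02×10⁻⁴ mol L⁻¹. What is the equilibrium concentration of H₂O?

[H₂O] = 1.09 mol L⁻¹

At equilibrium, K_c = [CO₂]·[H₂] / ([CO]·[H₂O]) = 1.16.
(0.151)·(0.00336) / ((4.02×10⁻⁴)·([H₂O])) = 1.16
[H₂O] = 1.09 mol L⁻¹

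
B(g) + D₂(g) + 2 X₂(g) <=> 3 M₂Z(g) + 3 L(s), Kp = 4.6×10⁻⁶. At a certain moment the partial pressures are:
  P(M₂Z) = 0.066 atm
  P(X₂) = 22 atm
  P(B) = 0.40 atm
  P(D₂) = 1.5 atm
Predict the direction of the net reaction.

toward products

(L is a pure solid — omitted from Qp.)
Qp = P(M₂Z)³ / (P(B)·P(D₂)·P(X₂)²) = (0.066)³ / ((0.40)·(1.5)·(22)²) = 9.9×10⁻⁷
Qp = 9.9×10⁻⁷ < Kp = 4.6×10⁻⁶, so the forward reaction proceeds.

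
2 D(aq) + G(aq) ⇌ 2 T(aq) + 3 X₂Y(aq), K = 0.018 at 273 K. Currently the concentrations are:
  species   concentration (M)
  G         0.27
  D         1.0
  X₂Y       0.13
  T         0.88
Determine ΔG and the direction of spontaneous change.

ΔG = -2.38 kJ/mol; the forward reaction is spontaneous

Q = [T]²·[X₂Y]³ / ([D]²·[G]) = (0.88)²·(0.13)³ / ((1.0)²·(0.27)) = 0.00630
ΔG = RT ln(Q/K) = (8.314 J mol⁻¹ K⁻¹)(273 K) × ln(0.00630/0.018)
   = (2.270 kJ/mol)(-1.050) = -2.38 kJ/mol
ΔG < 0, so the forward reaction is spontaneous (proceeds forward).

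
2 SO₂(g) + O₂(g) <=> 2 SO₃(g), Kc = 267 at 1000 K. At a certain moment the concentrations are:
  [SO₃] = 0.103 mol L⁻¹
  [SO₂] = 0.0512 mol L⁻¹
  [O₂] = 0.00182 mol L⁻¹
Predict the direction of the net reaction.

Qc = [SO₃]² / ([SO₂]²·[O₂]) = (0.103)² / ((0.0512)²·(0.00182)) = 2220
Qc = 2220 > Kc = 267, so the reverse reaction proceeds.

to the left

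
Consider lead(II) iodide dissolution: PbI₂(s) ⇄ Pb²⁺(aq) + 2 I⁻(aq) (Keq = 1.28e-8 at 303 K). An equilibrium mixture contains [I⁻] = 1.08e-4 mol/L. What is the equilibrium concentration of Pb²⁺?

[Pb²⁺] = 1.10 mol/L

(PbI₂ is a pure solid — omitted from Keq.)
At equilibrium, Keq = [Pb²⁺]·[I⁻]² = 1.28e-8.
([Pb²⁺])·(1.08e-4)² = 1.28e-8
[Pb²⁺] = 1.10 mol/L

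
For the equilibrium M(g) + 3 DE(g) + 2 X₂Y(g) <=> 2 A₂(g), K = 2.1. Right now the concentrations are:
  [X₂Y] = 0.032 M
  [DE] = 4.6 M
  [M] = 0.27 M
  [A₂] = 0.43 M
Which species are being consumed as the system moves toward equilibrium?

Q = [A₂]² / ([M]·[DE]³·[X₂Y]²) = (0.43)² / ((0.27)·(4.6)³·(0.032)²) = 6.9
Q = 6.9 > K = 2.1: net reverse reaction.

A₂ (products)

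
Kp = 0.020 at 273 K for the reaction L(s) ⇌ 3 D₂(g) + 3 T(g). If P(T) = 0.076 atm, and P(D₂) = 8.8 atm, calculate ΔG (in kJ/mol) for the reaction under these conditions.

(L is a pure solid — omitted from Qp.)
Qp = P(D₂)³·P(T)³ = (8.8)³·(0.076)³ = 0.299
ΔG = RT ln(Qp/Kp) = (8.314 J mol⁻¹ K⁻¹)(273 K) × ln(0.299/0.020)
   = (2.270 kJ/mol)(2.705) = 6.14 kJ/mol
ΔG > 0, so the forward reaction is non-spontaneous (proceeds in reverse).

ΔG = 6.14 kJ/mol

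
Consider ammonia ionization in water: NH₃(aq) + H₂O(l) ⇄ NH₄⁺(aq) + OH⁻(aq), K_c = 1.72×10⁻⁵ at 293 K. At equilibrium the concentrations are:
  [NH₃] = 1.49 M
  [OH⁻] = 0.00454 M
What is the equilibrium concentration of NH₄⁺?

[NH₄⁺] = 0.00564 M

(H₂O is a pure liquid — omitted from K_c.)
At equilibrium, K_c = [NH₄⁺]·[OH⁻] / [NH₃] = 1.72×10⁻⁵.
([NH₄⁺])·(0.00454) / (1.49) = 1.72×10⁻⁵
[NH₄⁺] = 0.00564 M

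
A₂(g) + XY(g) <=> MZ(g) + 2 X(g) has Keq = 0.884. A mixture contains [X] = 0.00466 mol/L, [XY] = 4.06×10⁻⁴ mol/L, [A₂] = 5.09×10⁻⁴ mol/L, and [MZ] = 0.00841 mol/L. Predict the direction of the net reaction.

Q = [MZ]·[X]² / ([A₂]·[XY]) = (0.00841)·(0.00466)² / ((5.09×10⁻⁴)·(4.06×10⁻⁴)) = 0.884
Q = 0.884 = Keq, so the system is already at equilibrium.

no net change (already at equilibrium)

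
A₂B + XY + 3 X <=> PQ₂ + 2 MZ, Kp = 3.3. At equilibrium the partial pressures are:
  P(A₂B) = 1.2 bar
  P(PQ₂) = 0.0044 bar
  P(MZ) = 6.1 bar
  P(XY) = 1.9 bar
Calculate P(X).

P(X) = 0.28 bar

At equilibrium, Kp = P(PQ₂)·P(MZ)² / (P(A₂B)·P(XY)·P(X)³) = 3.3.
(0.0044)·(6.1)² / ((1.2)·(1.9)·(P(X))³) = 3.3
P(X)³ = 0.0218 ⇒ P(X) = 0.28 bar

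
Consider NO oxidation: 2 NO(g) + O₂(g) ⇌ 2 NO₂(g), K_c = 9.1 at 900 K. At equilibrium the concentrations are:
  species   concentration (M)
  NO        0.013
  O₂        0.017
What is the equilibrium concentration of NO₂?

[NO₂] = 0.0051 M

At equilibrium, K_c = [NO₂]² / ([NO]²·[O₂]) = 9.1.
([NO₂])² / ((0.013)²·(0.017)) = 9.1
[NO₂]² = 2.61e-5 ⇒ [NO₂] = 0.0051 M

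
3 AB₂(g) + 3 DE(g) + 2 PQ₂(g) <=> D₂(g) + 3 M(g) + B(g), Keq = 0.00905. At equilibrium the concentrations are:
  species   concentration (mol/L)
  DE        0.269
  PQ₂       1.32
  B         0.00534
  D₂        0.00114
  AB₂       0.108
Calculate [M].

[M] = 0.399 mol/L

At equilibrium, Keq = [D₂]·[M]³·[B] / ([AB₂]³·[DE]³·[PQ₂]²) = 0.00905.
(0.00114)·([M])³·(0.00534) / ((0.108)³·(0.269)³·(1.32)²) = 0.00905
[M]³ = 0.0635 ⇒ [M] = 0.399 mol/L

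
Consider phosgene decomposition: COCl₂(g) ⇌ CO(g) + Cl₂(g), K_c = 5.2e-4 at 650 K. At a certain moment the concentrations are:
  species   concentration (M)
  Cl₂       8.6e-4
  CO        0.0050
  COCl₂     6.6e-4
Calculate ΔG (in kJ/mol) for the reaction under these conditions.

ΔG = 13.7 kJ/mol

Q_c = [CO]·[Cl₂] / [COCl₂] = (0.0050)·(8.6e-4) / (6.6e-4) = 0.00652
ΔG = RT ln(Q_c/K_c) = (8.314 J mol⁻¹ K⁻¹)(650 K) × ln(0.00652/5.2e-4)
   = (5.404 kJ/mol)(2.529) = 13.7 kJ/mol
ΔG > 0, so the forward reaction is non-spontaneous (proceeds in reverse).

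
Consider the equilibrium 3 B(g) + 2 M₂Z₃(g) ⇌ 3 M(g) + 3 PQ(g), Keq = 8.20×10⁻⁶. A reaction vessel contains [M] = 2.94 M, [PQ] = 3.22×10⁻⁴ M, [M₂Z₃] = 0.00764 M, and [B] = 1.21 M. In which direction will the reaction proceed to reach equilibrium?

Q = [M]³·[PQ]³ / ([B]³·[M₂Z₃]²) = (2.94)³·(3.22×10⁻⁴)³ / ((1.21)³·(0.00764)²) = 8.20×10⁻⁶
Q = 8.20×10⁻⁶ = Keq, so the system is already at equilibrium.

at equilibrium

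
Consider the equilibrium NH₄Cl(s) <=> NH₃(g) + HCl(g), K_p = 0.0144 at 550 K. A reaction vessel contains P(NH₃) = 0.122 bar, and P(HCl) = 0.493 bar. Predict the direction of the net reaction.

to the left

(NH₄Cl is a pure solid — omitted from Q_p.)
Q_p = P(NH₃)·P(HCl) = (0.122)·(0.493) = 0.0601
Q_p = 0.0601 > K_p = 0.0144, so the reverse reaction proceeds.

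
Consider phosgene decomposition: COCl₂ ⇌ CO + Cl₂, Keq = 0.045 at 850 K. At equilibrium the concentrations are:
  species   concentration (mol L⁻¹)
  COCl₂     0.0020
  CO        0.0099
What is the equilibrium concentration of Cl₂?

[Cl₂] = 0.0091 mol L⁻¹

At equilibrium, Keq = [CO]·[Cl₂] / [COCl₂] = 0.045.
(0.0099)·([Cl₂]) / (0.0020) = 0.045
[Cl₂] = 0.00909 = 0.0091 mol L⁻¹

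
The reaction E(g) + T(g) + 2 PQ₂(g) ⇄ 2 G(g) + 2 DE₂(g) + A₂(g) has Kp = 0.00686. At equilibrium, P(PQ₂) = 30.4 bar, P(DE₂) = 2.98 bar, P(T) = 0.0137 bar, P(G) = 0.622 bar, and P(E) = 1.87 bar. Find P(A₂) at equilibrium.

P(A₂) = 0.0473 bar

At equilibrium, Kp = P(G)²·P(DE₂)²·P(A₂) / (P(E)·P(T)·P(PQ₂)²) = 0.00686.
(0.622)²·(2.98)²·(P(A₂)) / ((1.87)·(0.0137)·(30.4)²) = 0.00686
P(A₂) = 0.0473 bar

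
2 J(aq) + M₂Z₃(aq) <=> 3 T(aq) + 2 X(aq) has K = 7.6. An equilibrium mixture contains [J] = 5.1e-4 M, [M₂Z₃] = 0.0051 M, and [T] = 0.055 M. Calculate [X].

At equilibrium, K = [T]³·[X]² / ([J]²·[M₂Z₃]) = 7.6.
(0.055)³·([X])² / ((5.1e-4)²·(0.0051)) = 7.6
[X]² = 6.06e-5 ⇒ [X] = 0.0078 M

[X] = 0.0078 M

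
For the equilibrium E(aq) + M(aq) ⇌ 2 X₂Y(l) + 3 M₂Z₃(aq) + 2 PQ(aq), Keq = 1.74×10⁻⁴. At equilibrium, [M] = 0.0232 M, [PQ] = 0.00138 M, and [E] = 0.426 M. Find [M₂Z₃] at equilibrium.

(X₂Y is a pure liquid — omitted from Keq.)
At equilibrium, Keq = [M₂Z₃]³·[PQ]² / ([E]·[M]) = 1.74×10⁻⁴.
([M₂Z₃])³·(0.00138)² / ((0.426)·(0.0232)) = 1.74×10⁻⁴
[M₂Z₃]³ = 0.903 ⇒ [M₂Z₃] = 0.967 M

[M₂Z₃] = 0.967 M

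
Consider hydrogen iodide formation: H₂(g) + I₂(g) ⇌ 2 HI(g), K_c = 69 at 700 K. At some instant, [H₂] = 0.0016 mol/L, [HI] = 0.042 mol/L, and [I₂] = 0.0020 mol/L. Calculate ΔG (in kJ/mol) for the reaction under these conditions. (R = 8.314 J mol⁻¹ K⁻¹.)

ΔG = 12.1 kJ/mol

Q_c = [HI]² / ([H₂]·[I₂]) = (0.042)² / ((0.0016)·(0.0020)) = 551
ΔG = RT ln(Q_c/K_c) = (8.314 J mol⁻¹ K⁻¹)(700 K) × ln(551/69)
   = (5.820 kJ/mol)(2.078) = 12.1 kJ/mol
ΔG > 0, so the forward reaction is non-spontaneous (proceeds in reverse).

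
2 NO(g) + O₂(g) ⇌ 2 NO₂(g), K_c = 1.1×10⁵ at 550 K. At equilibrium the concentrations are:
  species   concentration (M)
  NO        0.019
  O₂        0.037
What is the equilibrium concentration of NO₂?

At equilibrium, K_c = [NO₂]² / ([NO]²·[O₂]) = 1.1×10⁵.
([NO₂])² / ((0.019)²·(0.037)) = 1.1×10⁵
[NO₂]² = 1.47 ⇒ [NO₂] = 1.2 M

[NO₂] = 1.2 M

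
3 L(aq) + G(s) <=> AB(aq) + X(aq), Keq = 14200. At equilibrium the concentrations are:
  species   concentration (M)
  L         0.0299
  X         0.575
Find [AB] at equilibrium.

[AB] = 0.660 M

(G is a pure solid — omitted from Keq.)
At equilibrium, Keq = [AB]·[X] / [L]³ = 14200.
([AB])·(0.575) / (0.0299)³ = 14200
[AB] = 0.660 M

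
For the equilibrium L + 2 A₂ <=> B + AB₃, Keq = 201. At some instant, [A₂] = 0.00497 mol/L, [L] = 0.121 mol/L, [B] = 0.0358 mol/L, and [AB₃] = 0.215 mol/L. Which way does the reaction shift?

Q = [B]·[AB₃] / ([L]·[A₂]²) = (0.0358)·(0.215) / ((0.121)·(0.00497)²) = 2580
Q = 2580 > Keq = 201, so the reverse reaction proceeds.

reverse (toward reactants)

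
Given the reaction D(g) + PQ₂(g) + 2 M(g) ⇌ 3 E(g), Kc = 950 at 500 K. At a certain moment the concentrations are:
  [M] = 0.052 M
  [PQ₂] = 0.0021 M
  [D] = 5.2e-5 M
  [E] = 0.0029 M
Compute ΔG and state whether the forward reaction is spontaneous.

Qc = [E]³ / ([D]·[PQ₂]·[M]²) = (0.0029)³ / ((5.2e-5)·(0.0021)·(0.052)²) = 82.6
ΔG = RT ln(Qc/Kc) = (8.314 J mol⁻¹ K⁻¹)(500 K) × ln(82.6/950)
   = (4.157 kJ/mol)(-2.442) = -10.2 kJ/mol
ΔG < 0, so the forward reaction is spontaneous (proceeds forward).

ΔG = -10.2 kJ/mol; the forward reaction is spontaneous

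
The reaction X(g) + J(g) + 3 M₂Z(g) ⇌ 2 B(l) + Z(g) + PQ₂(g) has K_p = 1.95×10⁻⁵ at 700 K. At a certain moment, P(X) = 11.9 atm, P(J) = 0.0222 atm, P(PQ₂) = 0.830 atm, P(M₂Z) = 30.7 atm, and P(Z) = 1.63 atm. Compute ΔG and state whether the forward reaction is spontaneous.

ΔG = 12.8 kJ/mol; the forward reaction is non-spontaneous

(B is a pure liquid — omitted from Q_p.)
Q_p = P(Z)·P(PQ₂) / (P(X)·P(J)·P(M₂Z)³) = (1.63)·(0.830) / ((11.9)·(0.0222)·(30.7)³) = 1.77×10⁻⁴
ΔG = RT ln(Q_p/K_p) = (8.314 J mol⁻¹ K⁻¹)(700 K) × ln(1.77×10⁻⁴/1.95×10⁻⁵)
   = (5.820 kJ/mol)(2.206) = 12.8 kJ/mol
ΔG > 0, so the forward reaction is non-spontaneous (proceeds in reverse).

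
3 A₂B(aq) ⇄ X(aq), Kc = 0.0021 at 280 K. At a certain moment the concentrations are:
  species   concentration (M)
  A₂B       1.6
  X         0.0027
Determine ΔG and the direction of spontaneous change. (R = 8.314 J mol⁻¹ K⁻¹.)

Qc = [X] / [A₂B]³ = (0.0027) / (1.6)³ = 6.59×10⁻⁴
ΔG = RT ln(Qc/Kc) = (8.314 J mol⁻¹ K⁻¹)(280 K) × ln(6.59×10⁻⁴/0.0021)
   = (2.328 kJ/mol)(-1.159) = -2.70 kJ/mol
ΔG < 0, so the forward reaction is spontaneous (proceeds forward).

ΔG = -2.70 kJ/mol; the forward reaction is spontaneous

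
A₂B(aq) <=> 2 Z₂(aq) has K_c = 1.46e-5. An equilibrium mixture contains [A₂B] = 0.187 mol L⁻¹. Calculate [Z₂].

At equilibrium, K_c = [Z₂]² / [A₂B] = 1.46e-5.
([Z₂])² / (0.187) = 1.46e-5
[Z₂]² = 2.73e-6 ⇒ [Z₂] = 0.00165 mol L⁻¹

[Z₂] = 0.00165 mol L⁻¹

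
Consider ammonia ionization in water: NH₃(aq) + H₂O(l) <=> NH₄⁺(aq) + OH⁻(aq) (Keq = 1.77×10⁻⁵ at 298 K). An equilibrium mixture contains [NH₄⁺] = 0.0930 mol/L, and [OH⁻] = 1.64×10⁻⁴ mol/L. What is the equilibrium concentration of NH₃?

(H₂O is a pure liquid — omitted from Keq.)
At equilibrium, Keq = [NH₄⁺]·[OH⁻] / [NH₃] = 1.77×10⁻⁵.
(0.0930)·(1.64×10⁻⁴) / ([NH₃]) = 1.77×10⁻⁵
[NH₃] = 0.862 mol/L

[NH₃] = 0.862 mol/L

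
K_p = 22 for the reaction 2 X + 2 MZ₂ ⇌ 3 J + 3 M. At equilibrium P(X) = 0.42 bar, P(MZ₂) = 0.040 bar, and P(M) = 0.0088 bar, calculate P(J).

P(J) = 21 bar

At equilibrium, K_p = P(J)³·P(M)³ / (P(X)²·P(MZ₂)²) = 22.
(P(J))³·(0.0088)³ / ((0.42)²·(0.040)²) = 22
P(J)³ = 9110 ⇒ P(J) = 21 bar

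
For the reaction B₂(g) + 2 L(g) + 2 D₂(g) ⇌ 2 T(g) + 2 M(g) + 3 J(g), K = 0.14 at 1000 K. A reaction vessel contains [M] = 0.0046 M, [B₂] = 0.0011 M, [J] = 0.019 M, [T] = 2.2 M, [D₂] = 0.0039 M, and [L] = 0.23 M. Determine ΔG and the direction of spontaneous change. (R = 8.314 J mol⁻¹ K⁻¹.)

ΔG = 14.4 kJ/mol; the forward reaction is non-spontaneous

Q = [T]²·[M]²·[J]³ / ([B₂]·[L]²·[D₂]²) = (2.2)²·(0.0046)²·(0.019)³ / ((0.0011)·(0.23)²·(0.0039)²) = 0.794
ΔG = RT ln(Q/K) = (8.314 J mol⁻¹ K⁻¹)(1000 K) × ln(0.794/0.14)
   = (8.314 kJ/mol)(1.735) = 14.4 kJ/mol
ΔG > 0, so the forward reaction is non-spontaneous (proceeds in reverse).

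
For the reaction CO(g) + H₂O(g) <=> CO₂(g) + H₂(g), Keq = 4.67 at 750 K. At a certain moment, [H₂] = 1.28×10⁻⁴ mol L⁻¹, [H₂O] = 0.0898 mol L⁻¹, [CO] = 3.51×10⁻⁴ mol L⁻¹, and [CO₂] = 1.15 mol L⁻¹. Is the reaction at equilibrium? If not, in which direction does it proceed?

Q = [CO₂]·[H₂] / ([CO]·[H₂O]) = (1.15)·(1.28×10⁻⁴) / ((3.51×10⁻⁴)·(0.0898)) = 4.67
Q = 4.67 = Keq, so the system is already at equilibrium.

no net change (already at equilibrium)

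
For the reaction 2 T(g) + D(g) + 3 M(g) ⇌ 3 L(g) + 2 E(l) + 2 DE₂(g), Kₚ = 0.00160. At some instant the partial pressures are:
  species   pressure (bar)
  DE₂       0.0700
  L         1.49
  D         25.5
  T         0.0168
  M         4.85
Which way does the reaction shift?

in the reverse direction

(E is a pure liquid — omitted from Qₚ.)
Qₚ = P(L)³·P(DE₂)² / (P(T)²·P(D)·P(M)³) = (1.49)³·(0.0700)² / ((0.0168)²·(25.5)·(4.85)³) = 0.0197
Qₚ = 0.0197 > Kₚ = 0.00160, so the reverse reaction proceeds.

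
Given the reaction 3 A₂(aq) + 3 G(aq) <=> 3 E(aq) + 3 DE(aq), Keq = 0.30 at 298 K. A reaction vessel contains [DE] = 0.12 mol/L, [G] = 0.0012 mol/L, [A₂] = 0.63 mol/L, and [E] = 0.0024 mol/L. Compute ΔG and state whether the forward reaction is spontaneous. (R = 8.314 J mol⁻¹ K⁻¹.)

Q = [E]³·[DE]³ / ([A₂]³·[G]³) = (0.0024)³·(0.12)³ / ((0.63)³·(0.0012)³) = 0.0553
ΔG = RT ln(Q/Keq) = (8.314 J mol⁻¹ K⁻¹)(298 K) × ln(0.0553/0.30)
   = (2.478 kJ/mol)(-1.691) = -4.19 kJ/mol
ΔG < 0, so the forward reaction is spontaneous (proceeds forward).

ΔG = -4.19 kJ/mol; the forward reaction is spontaneous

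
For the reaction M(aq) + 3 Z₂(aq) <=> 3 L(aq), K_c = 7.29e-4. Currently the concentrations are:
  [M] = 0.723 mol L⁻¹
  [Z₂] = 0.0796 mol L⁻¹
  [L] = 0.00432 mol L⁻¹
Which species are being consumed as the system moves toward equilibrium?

M, Z₂ (reactants)

Q_c = [L]³ / ([M]·[Z₂]³) = (0.00432)³ / ((0.723)·(0.0796)³) = 2.21e-4
Q_c = 2.21e-4 < K_c = 7.29e-4: net forward reaction.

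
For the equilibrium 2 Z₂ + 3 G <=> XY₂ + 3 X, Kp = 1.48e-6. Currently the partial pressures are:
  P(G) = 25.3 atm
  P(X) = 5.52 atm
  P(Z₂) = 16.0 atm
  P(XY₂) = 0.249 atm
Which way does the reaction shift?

Qp = P(XY₂)·P(X)³ / (P(Z₂)²·P(G)³) = (0.249)·(5.52)³ / ((16.0)²·(25.3)³) = 1.01e-5
Qp = 1.01e-5 > Kp = 1.48e-6, so the reverse reaction proceeds.

toward reactants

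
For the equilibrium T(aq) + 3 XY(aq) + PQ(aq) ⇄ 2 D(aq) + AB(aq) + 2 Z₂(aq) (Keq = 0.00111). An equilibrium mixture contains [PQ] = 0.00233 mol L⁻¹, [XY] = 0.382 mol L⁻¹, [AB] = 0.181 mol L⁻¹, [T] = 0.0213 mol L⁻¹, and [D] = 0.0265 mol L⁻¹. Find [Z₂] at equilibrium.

At equilibrium, Keq = [D]²·[AB]·[Z₂]² / ([T]·[XY]³·[PQ]) = 0.00111.
(0.0265)²·(0.181)·([Z₂])² / ((0.0213)·(0.382)³·(0.00233)) = 0.00111
[Z₂]² = 2.42×10⁻⁵ ⇒ [Z₂] = 0.00492 mol L⁻¹

[Z₂] = 0.00492 mol L⁻¹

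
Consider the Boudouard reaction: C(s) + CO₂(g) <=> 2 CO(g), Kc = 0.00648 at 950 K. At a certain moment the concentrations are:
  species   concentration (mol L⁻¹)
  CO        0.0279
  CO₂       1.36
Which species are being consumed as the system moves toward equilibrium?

(C is a pure solid — omitted from Qc.)
Qc = [CO]² / [CO₂] = (0.0279)² / (1.36) = 5.72×10⁻⁴
Qc = 5.72×10⁻⁴ < Kc = 0.00648: net forward reaction.

C, CO₂ (reactants)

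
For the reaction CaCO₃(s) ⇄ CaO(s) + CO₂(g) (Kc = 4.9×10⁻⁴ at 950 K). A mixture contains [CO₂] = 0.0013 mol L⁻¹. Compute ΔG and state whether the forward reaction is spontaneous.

(CaCO₃, CaO are pure solids — omitted from Qc.)
Qc = [CO₂] = 0.00130
ΔG = RT ln(Qc/Kc) = (8.314 J mol⁻¹ K⁻¹)(950 K) × ln(0.00130/4.9×10⁻⁴)
   = (7.898 kJ/mol)(0.9757) = 7.71 kJ/mol
ΔG > 0, so the forward reaction is non-spontaneous (proceeds in reverse).

ΔG = 7.71 kJ/mol; the forward reaction is non-spontaneous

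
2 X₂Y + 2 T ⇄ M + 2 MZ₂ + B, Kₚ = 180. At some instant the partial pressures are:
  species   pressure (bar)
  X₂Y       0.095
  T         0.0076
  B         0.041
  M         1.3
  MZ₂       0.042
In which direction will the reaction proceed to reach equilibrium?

Qₚ = P(M)·P(MZ₂)²·P(B) / (P(X₂Y)²·P(T)²) = (1.3)·(0.042)²·(0.041) / ((0.095)²·(0.0076)²) = 180
Qₚ = 180 = Kₚ, so the system is already at equilibrium.

no net change (already at equilibrium)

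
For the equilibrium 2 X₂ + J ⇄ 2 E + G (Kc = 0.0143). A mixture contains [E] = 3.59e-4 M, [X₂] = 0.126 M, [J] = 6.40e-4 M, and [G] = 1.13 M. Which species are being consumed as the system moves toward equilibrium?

Qc = [E]²·[G] / ([X₂]²·[J]) = (3.59e-4)²·(1.13) / ((0.126)²·(6.40e-4)) = 0.0143
Qc = 0.0143 = Kc; the system is at equilibrium.

none (at equilibrium)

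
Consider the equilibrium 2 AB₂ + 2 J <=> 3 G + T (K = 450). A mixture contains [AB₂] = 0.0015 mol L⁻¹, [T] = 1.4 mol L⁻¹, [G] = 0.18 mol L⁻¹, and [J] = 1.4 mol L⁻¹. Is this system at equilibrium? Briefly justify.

no; Q > K, reaction proceeds in reverse

Q = [G]³·[T] / ([AB₂]²·[J]²) = (0.18)³·(1.4) / ((0.0015)²·(1.4)²) = 1900
Q = 1900 > K = 450: net reverse reaction.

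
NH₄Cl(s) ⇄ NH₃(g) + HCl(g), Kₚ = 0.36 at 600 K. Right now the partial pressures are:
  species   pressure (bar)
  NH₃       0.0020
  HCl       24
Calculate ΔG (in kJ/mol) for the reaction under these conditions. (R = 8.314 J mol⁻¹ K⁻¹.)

ΔG = -10.1 kJ/mol

(NH₄Cl is a pure solid — omitted from Qₚ.)
Qₚ = P(NH₃)·P(HCl) = (0.0020)·(24) = 0.0480
ΔG = RT ln(Qₚ/Kₚ) = (8.314 J mol⁻¹ K⁻¹)(600 K) × ln(0.0480/0.36)
   = (4.988 kJ/mol)(-2.015) = -10.1 kJ/mol
ΔG < 0, so the forward reaction is spontaneous (proceeds forward).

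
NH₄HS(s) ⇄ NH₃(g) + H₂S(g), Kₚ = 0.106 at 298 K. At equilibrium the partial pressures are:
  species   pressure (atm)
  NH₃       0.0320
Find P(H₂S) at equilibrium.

P(H₂S) = 3.31 atm

(NH₄HS is a pure solid — omitted from Kₚ.)
At equilibrium, Kₚ = P(NH₃)·P(H₂S) = 0.106.
(0.0320)·(P(H₂S)) = 0.106
P(H₂S) = 3.31 atm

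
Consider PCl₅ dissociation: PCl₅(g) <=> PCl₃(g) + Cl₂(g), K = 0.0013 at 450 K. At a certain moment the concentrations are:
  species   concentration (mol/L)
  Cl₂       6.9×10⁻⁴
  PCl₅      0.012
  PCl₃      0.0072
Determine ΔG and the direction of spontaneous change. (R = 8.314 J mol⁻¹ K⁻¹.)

ΔG = -4.28 kJ/mol; the forward reaction is spontaneous

Q = [PCl₃]·[Cl₂] / [PCl₅] = (0.0072)·(6.9×10⁻⁴) / (0.012) = 4.14×10⁻⁴
ΔG = RT ln(Q/K) = (8.314 J mol⁻¹ K⁻¹)(450 K) × ln(4.14×10⁻⁴/0.0013)
   = (3.741 kJ/mol)(-1.144) = -4.28 kJ/mol
ΔG < 0, so the forward reaction is spontaneous (proceeds forward).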